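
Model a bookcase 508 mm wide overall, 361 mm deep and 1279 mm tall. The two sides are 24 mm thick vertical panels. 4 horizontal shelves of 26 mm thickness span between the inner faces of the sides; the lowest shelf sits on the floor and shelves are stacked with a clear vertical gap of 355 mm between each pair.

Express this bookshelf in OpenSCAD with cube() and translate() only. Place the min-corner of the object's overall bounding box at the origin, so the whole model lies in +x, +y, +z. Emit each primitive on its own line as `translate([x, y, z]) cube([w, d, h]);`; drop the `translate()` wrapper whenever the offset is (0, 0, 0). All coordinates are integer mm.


cube([24, 361, 1279]);
translate([484, 0, 0]) cube([24, 361, 1279]);
translate([24, 0, 0]) cube([460, 361, 26]);
translate([24, 0, 381]) cube([460, 361, 26]);
translate([24, 0, 762]) cube([460, 361, 26]);
translate([24, 0, 1143]) cube([460, 361, 26]);


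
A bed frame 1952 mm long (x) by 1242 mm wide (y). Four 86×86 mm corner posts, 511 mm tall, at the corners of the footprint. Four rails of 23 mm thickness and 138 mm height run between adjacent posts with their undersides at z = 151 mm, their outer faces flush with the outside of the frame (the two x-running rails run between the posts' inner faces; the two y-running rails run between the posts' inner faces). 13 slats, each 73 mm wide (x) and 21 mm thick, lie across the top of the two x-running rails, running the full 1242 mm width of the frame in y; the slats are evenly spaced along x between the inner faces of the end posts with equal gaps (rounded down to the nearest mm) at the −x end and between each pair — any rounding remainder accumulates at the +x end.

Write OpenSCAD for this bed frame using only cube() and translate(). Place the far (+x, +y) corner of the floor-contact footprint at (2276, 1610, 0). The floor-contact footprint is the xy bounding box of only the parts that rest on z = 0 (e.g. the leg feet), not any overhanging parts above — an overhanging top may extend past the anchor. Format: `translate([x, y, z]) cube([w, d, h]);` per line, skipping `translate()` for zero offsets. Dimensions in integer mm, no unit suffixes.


// slat z = rail_z + rail_h = 151 + 138 = 289
// slat gap = ⌊(1780 − 13·73) / 14⌋ = 59
translate([324, 368, 0]) cube([86, 86, 511]);
translate([324, 1524, 0]) cube([86, 86, 511]);
translate([2190, 368, 0]) cube([86, 86, 511]);
translate([2190, 1524, 0]) cube([86, 86, 511]);
translate([410, 368, 151]) cube([1780, 23, 138]);
translate([410, 1587, 151]) cube([1780, 23, 138]);
translate([324, 454, 151]) cube([23, 1070, 138]);
translate([2253, 454, 151]) cube([23, 1070, 138]);
translate([469, 368, 289]) cube([73, 1242, 21]);
translate([601, 368, 289]) cube([73, 1242, 21]);
translate([733, 368, 289]) cube([73, 1242, 21]);
translate([865, 368, 289]) cube([73, 1242, 21]);
translate([997, 368, 289]) cube([73, 1242, 21]);
translate([1129, 368, 289]) cube([73, 1242, 21]);
translate([1261, 368, 289]) cube([73, 1242, 21]);
translate([1393, 368, 289]) cube([73, 1242, 21]);
translate([1525, 368, 289]) cube([73, 1242, 21]);
translate([1657, 368, 289]) cube([73, 1242, 21]);
translate([1789, 368, 289]) cube([73, 1242, 21]);
translate([1921, 368, 289]) cube([73, 1242, 21]);
translate([2053, 368, 289]) cube([73, 1242, 21]);


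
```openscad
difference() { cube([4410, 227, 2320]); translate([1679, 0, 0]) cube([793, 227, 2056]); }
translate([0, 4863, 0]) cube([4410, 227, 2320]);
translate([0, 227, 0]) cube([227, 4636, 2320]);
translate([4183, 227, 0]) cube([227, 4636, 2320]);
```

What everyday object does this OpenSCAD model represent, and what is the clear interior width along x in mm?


A single room. The interior width is 3956 mm.

Four walls enclosing a rectangle with a door in the front wall — a room. Outside width 4410 minus two 227 mm walls gives 3956 mm.


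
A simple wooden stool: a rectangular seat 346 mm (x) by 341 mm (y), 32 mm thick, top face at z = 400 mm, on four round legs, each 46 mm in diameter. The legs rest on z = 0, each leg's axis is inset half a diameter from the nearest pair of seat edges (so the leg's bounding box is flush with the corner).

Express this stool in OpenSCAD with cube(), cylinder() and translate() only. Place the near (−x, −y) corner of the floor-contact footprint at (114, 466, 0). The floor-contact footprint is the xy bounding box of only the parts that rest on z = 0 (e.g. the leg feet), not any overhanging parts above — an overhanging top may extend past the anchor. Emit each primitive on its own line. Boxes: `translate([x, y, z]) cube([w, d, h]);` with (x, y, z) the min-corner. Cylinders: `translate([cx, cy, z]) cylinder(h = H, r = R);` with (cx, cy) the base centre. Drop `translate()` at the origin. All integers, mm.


translate([114, 466, 368]) cube([346, 341, 32]);
translate([137, 489, 0]) cylinder(h = 368, r = 23);
translate([437, 489, 0]) cylinder(h = 368, r = 23);
translate([137, 784, 0]) cylinder(h = 368, r = 23);
translate([437, 784, 0]) cylinder(h = 368, r = 23);


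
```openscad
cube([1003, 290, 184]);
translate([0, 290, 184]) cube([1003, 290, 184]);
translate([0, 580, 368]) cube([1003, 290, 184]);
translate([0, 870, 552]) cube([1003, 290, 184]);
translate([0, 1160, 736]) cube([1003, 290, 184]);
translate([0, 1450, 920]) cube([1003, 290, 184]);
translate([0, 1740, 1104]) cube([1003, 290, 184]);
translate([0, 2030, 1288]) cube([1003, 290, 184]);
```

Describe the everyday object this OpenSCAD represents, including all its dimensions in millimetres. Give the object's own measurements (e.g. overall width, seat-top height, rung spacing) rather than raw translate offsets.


A straight staircase of 8 solid steps. Each step is 1003 mm wide (x), 290 mm deep (y, the going) and 184 mm tall (the rise). The first step rests on the floor; each subsequent step sits one going further in +y and one rise higher in +z, directly behind and above the previous step with no overlap.


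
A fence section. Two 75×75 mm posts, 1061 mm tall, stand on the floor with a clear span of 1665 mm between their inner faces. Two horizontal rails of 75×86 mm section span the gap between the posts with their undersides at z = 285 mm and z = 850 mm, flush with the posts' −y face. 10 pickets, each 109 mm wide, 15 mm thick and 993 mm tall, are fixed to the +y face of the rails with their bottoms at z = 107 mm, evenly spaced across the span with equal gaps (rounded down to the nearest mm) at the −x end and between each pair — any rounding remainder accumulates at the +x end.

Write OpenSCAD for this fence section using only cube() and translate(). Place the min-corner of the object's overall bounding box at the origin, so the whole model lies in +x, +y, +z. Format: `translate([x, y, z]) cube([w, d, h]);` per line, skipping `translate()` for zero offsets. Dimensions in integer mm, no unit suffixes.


cube([75, 75, 1061]);
translate([1740, 0, 0]) cube([75, 75, 1061]);
translate([75, 0, 285]) cube([1665, 75, 86]);
translate([75, 0, 850]) cube([1665, 75, 86]);
translate([127, 75, 107]) cube([109, 15, 993]);
translate([288, 75, 107]) cube([109, 15, 993]);
translate([449, 75, 107]) cube([109, 15, 993]);
translate([610, 75, 107]) cube([109, 15, 993]);
translate([771, 75, 107]) cube([109, 15, 993]);
translate([932, 75, 107]) cube([109, 15, 993]);
translate([1093, 75, 107]) cube([109, 15, 993]);
translate([1254, 75, 107]) cube([109, 15, 993]);
translate([1415, 75, 107]) cube([109, 15, 993]);
translate([1576, 75, 107]) cube([109, 15, 993]);


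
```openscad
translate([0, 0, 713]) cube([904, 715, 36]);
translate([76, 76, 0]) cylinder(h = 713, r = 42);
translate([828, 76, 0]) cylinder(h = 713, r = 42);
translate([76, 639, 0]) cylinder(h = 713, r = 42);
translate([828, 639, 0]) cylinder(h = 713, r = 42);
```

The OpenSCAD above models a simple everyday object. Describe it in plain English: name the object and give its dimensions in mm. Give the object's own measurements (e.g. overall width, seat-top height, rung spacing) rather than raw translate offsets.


A rectangular dining table. The top is 904×715×36 mm with its upper surface at z = 749 mm. It stands on four round legs of 84 mm diameter, each leg's bounding box inset 34 mm from the nearest pair of top edges, running from the floor to the underside of the top.


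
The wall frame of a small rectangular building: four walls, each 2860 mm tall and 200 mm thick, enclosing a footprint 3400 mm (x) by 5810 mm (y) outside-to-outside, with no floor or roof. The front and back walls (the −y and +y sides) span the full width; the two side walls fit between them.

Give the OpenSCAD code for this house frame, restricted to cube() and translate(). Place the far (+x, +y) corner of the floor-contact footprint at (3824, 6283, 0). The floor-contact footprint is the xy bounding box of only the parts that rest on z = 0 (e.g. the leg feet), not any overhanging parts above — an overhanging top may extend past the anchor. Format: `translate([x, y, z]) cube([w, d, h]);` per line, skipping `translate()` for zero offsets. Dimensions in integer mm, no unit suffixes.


translate([424, 473, 0]) cube([3400, 200, 2860]);
translate([424, 6083, 0]) cube([3400, 200, 2860]);
translate([424, 673, 0]) cube([200, 5410, 2860]);
translate([3624, 673, 0]) cube([200, 5410, 2860]);


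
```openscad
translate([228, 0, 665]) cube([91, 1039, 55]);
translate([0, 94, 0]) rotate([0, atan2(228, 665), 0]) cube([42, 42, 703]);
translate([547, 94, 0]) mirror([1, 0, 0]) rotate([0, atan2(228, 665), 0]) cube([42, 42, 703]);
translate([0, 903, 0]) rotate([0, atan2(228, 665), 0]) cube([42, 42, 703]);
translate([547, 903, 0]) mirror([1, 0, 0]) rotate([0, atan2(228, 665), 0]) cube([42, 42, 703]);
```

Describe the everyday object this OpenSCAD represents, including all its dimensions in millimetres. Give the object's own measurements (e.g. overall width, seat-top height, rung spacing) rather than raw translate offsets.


A sawhorse. A 91×1039×55 mm beam (x, y, z) sits on two A-frame leg pairs. Each pair is two raked legs of 42×42 mm section (42 mm along y) splaying symmetrically in x. Each leg rises 665 mm vertically over 228 mm of horizontal reach and is 703 mm long along its own axis. Every leg's outer bottom edge rests on the floor and its outer top edge meets a bottom edge of the beam — the left legs (tilting toward +x) meet the beam's −x bottom edge, the right legs (their mirror images, tilting toward −x) meet its +x bottom edge — so the leg tops tuck under the beam, the beam's underside is 665 mm above the floor, and the feet are 547 mm apart outside-to-outside with the beam centred between them. The two leg pairs are set in 94 mm from either end of the beam.


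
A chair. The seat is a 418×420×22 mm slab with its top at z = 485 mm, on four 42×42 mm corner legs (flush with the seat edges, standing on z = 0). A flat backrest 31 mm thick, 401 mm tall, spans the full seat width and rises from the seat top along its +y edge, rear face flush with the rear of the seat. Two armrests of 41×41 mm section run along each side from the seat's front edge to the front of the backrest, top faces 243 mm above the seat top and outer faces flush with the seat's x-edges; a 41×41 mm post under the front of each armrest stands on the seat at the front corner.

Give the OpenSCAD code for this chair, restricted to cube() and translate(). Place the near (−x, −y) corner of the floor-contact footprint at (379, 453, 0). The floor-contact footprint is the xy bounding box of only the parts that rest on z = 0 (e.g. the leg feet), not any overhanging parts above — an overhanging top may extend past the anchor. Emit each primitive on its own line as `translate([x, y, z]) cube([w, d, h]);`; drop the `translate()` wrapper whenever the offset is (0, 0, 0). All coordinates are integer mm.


translate([379, 453, 463]) cube([418, 420, 22]);
translate([379, 453, 0]) cube([42, 42, 463]);
translate([755, 453, 0]) cube([42, 42, 463]);
translate([379, 831, 0]) cube([42, 42, 463]);
translate([755, 831, 0]) cube([42, 42, 463]);
translate([379, 842, 485]) cube([418, 31, 401]);
translate([379, 453, 687]) cube([41, 389, 41]);
translate([756, 453, 687]) cube([41, 389, 41]);
translate([379, 453, 485]) cube([41, 41, 202]);
translate([756, 453, 485]) cube([41, 41, 202]);


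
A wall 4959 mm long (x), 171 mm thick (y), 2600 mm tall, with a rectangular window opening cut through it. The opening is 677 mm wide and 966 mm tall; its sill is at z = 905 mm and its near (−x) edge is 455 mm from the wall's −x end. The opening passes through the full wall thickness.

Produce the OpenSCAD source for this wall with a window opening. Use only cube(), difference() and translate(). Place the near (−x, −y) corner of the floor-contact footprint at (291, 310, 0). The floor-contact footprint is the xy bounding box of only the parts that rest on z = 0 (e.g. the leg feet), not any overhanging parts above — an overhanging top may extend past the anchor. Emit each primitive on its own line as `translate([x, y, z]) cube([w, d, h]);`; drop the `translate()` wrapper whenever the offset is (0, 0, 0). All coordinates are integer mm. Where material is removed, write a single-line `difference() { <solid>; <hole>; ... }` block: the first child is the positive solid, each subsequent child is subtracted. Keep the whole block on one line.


difference() { translate([291, 310, 0]) cube([4959, 171, 2600]); translate([746, 310, 905]) cube([677, 171, 966]); }


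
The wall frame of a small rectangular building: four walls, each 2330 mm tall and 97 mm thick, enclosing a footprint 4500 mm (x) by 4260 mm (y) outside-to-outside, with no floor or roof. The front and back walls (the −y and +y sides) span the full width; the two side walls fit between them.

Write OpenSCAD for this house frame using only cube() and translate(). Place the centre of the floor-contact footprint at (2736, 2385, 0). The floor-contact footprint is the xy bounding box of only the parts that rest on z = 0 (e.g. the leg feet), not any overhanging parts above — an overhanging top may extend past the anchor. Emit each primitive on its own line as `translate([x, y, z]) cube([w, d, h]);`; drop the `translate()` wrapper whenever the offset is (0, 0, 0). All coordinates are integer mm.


translate([486, 255, 0]) cube([4500, 97, 2330]);
translate([486, 4418, 0]) cube([4500, 97, 2330]);
translate([486, 352, 0]) cube([97, 4066, 2330]);
translate([4889, 352, 0]) cube([97, 4066, 2330]);


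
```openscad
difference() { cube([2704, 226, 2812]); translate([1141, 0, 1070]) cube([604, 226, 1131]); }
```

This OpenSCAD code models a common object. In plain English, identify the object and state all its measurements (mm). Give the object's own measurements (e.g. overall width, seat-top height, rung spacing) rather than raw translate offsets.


A wall 2704 mm long (x), 226 mm thick (y), 2812 mm tall, with a rectangular window opening cut through it. The opening is 604 mm wide and 1131 mm tall; its sill is at z = 1070 mm and its near (−x) edge is 1141 mm from the wall's −x end. The opening passes through the full wall thickness.


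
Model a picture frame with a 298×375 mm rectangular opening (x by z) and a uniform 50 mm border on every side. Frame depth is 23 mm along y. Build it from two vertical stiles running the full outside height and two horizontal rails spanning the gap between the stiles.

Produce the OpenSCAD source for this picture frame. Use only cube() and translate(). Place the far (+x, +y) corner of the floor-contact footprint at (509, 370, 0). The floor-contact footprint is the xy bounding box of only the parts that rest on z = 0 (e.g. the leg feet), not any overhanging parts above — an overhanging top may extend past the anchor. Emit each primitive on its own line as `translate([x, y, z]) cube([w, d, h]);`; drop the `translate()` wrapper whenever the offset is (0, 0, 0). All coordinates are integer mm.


translate([111, 347, 0]) cube([50, 23, 475]);
translate([459, 347, 0]) cube([50, 23, 475]);
translate([161, 347, 0]) cube([298, 23, 50]);
translate([161, 347, 425]) cube([298, 23, 50]);


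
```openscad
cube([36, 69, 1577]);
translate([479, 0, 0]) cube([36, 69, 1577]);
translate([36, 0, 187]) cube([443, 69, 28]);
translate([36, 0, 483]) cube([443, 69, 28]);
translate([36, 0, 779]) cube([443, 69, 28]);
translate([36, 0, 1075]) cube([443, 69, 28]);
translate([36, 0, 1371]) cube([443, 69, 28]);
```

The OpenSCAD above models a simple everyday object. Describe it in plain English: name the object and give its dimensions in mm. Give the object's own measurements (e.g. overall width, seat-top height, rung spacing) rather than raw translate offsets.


A straight ladder. Two 36×69 mm vertical rails, 1577 mm tall, stand 515 mm apart (outside-to-outside) with their front faces coplanar on the −y side. 5 rungs, each 69 mm deep and 28 mm tall, span between the inner faces of the rails, front faces flush with the rails. The lowest rung's underside is at z = 187 mm and rungs are spaced 296 mm apart (underside to underside).


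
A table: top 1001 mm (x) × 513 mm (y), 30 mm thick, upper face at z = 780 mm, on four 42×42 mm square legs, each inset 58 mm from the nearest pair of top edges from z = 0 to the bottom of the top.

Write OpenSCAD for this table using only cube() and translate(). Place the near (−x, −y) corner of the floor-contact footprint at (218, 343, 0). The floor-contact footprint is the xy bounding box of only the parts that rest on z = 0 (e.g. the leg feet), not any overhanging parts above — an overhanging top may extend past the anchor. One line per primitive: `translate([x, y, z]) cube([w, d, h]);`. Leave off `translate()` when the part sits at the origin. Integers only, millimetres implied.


translate([160, 285, 750]) cube([1001, 513, 30]);
translate([218, 343, 0]) cube([42, 42, 750]);
translate([1061, 343, 0]) cube([42, 42, 750]);
translate([218, 698, 0]) cube([42, 42, 750]);
translate([1061, 698, 0]) cube([42, 42, 750]);


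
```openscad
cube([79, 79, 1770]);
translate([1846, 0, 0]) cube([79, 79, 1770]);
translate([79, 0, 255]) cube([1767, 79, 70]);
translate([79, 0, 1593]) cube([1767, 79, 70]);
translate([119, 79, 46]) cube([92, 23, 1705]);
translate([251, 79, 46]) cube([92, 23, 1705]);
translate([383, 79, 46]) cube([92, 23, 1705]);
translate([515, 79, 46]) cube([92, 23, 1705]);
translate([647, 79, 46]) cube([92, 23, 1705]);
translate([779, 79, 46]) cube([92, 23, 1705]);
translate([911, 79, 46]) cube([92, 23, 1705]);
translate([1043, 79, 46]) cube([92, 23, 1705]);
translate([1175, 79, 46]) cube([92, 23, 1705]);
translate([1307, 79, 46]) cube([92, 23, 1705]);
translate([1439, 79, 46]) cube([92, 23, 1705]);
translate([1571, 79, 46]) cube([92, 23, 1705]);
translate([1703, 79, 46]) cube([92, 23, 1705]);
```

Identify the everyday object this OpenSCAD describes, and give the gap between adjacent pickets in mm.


A fence section. The picket gap is 40 mm.

Two posts, two rails, 13 pickets — a fence section. Span 1767 mm holds 13 pickets of 92 mm with 14 equal gaps: ⌊(1767 − 13·92) / 14⌋ = 40 mm.


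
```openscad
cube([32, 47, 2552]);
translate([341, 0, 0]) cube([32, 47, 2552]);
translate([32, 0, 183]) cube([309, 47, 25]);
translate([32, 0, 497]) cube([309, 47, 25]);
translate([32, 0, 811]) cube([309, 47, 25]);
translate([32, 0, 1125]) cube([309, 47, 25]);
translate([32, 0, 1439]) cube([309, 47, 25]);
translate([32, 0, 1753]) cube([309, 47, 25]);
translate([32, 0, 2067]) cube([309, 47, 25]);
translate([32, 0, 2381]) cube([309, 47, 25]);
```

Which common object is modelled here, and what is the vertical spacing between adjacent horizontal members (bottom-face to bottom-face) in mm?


A ladder. The rung spacing is 314 mm.

Two tall 32×47 posts with 8 short bars between them — a ladder. Adjacent rungs sit at z = 183 and z = 497, so the spacing is 497 − 183 = 314 mm.


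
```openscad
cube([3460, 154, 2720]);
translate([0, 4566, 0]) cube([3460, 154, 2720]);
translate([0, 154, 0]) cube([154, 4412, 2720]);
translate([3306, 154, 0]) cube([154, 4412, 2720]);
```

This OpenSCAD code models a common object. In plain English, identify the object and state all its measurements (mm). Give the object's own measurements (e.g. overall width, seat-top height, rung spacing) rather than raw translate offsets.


The wall frame of a small rectangular building: four walls, each 2720 mm tall and 154 mm thick, enclosing a footprint 3460 mm (x) by 4720 mm (y) outside-to-outside, with no floor or roof. The front and back walls (the −y and +y sides) span the full width; the two side walls fit between them.


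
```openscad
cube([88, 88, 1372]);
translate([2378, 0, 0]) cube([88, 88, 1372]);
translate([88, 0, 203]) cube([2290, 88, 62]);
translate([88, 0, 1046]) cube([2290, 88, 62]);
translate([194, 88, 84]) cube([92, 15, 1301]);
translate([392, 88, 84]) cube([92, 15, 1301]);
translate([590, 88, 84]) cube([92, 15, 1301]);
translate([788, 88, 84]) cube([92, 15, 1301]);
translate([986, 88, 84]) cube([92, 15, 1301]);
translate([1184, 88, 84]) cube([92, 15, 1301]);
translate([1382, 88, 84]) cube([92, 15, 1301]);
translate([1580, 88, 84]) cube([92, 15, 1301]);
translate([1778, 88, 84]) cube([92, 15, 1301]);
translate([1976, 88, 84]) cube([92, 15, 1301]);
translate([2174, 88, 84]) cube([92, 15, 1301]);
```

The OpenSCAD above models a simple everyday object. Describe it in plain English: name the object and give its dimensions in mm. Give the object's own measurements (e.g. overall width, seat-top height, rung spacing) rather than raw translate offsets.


A fence section. Two 88×88 mm posts, 1372 mm tall, stand on the floor with a clear span of 2290 mm between their inner faces. Two horizontal rails of 88×62 mm section span the gap between the posts with their undersides at z = 203 mm and z = 1046 mm, flush with the posts' −y face. 11 pickets, each 92 mm wide, 15 mm thick and 1301 mm tall, are fixed to the +y face of the rails with their bottoms at z = 84 mm, spaced across the span with a 106 mm gap after the −x post and between neighbouring pickets, with 112 mm left before the +x post.


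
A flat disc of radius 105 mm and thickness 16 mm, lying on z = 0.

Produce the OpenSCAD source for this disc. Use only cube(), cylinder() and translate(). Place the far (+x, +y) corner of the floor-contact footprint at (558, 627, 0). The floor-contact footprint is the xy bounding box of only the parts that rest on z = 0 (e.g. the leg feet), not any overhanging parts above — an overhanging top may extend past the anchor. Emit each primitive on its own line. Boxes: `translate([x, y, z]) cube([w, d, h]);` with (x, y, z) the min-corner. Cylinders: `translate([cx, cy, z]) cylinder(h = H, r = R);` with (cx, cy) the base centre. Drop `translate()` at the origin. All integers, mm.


translate([453, 522, 0]) cylinder(h = 16, r = 105);


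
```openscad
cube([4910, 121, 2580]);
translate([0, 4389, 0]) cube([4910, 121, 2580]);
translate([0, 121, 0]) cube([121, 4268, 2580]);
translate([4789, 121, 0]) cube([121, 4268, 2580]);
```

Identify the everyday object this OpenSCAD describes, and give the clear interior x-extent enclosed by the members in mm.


A house (or room) frame. The interior width is 4668 mm.

Four 2580 mm walls enclosing a rectangle with no floor or roof — a room or house frame. Outside width is 4910 mm and wall thickness is 121 mm, so the interior width is 4910 − 2 × 121 = 4668 mm.


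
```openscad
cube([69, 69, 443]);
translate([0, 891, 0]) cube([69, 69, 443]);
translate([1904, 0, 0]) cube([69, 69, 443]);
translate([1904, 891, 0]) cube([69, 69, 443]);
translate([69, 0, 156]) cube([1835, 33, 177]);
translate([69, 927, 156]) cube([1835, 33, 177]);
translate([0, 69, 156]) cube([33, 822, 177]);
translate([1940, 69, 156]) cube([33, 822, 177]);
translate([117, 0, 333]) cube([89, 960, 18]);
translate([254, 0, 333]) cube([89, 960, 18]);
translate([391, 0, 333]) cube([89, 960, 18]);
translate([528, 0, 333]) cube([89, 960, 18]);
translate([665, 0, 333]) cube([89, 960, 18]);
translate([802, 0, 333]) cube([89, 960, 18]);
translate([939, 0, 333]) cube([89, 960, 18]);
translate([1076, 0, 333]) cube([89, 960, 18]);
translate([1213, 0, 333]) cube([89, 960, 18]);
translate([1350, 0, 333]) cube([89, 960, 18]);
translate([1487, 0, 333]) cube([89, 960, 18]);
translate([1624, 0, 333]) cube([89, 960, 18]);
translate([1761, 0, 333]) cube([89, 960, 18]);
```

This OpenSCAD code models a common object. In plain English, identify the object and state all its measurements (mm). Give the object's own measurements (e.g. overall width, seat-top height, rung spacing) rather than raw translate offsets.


A bed frame 1973 mm long (x) by 960 mm wide (y). Four 69×69 mm corner posts, 443 mm tall, at the corners of the footprint. Four rails of 33 mm thickness and 177 mm height run between adjacent posts with their undersides at z = 156 mm, their outer faces flush with the outside of the frame (the two x-running rails run between the posts' inner faces; the two y-running rails run between the posts' inner faces). 13 slats, each 89 mm wide (x) and 18 mm thick, lie across the top of the two x-running rails, running the full 960 mm width of the frame in y; along x they sit between the end posts with a 48 mm gap after the −x posts and between neighbouring slats, leaving 54 mm before the +x posts.


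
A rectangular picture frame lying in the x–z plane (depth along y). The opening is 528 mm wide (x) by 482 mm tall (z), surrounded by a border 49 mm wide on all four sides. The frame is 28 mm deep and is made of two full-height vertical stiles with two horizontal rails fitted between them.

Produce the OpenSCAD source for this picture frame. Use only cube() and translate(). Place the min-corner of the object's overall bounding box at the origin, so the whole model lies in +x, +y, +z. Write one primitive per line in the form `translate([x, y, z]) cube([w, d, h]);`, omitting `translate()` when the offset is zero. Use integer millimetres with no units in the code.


cube([49, 28, 580]);
translate([577, 0, 0]) cube([49, 28, 580]);
translate([49, 0, 0]) cube([528, 28, 49]);
translate([49, 0, 531]) cube([528, 28, 49]);


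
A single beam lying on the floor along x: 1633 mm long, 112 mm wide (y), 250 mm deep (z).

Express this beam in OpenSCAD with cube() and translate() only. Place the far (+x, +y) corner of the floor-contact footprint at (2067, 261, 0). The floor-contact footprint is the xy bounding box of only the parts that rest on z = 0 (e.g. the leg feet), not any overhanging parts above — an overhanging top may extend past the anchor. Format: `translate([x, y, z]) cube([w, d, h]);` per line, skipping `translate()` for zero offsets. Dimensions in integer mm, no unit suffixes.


translate([434, 149, 0]) cube([1633, 112, 250]);


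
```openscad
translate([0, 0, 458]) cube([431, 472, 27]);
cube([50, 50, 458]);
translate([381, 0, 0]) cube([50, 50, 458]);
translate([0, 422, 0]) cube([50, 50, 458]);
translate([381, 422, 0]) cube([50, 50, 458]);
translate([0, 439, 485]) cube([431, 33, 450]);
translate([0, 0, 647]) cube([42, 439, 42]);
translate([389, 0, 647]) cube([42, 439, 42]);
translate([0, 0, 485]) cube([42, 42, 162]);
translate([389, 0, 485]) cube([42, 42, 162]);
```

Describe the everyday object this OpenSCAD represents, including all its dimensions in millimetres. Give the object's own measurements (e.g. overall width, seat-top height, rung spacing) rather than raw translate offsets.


A chair. The seat is a 431×472×27 mm slab with its top at z = 485 mm, on four 50×50 mm corner legs (flush with the seat edges, standing on z = 0). A flat backrest 33 mm thick, 450 mm tall, spans the full seat width and rises from the seat top along its +y edge, rear face flush with the rear of the seat. Two armrests of 42×42 mm section run along each side from the seat's front edge to the front of the backrest, top faces 204 mm above the seat top and outer faces flush with the seat's x-edges; a 42×42 mm post under the front of each armrest stands on the seat at the front corner.


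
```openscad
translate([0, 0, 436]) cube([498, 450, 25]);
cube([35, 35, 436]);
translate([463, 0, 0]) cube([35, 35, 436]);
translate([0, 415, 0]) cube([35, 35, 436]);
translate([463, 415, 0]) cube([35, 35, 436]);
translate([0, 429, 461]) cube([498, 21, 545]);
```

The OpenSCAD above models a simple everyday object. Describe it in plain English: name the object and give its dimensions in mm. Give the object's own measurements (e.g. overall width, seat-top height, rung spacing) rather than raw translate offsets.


A chair. The seat is a 498×450×25 mm slab with its top at z = 461 mm, on four 35×35 mm corner legs (flush with the seat edges, standing on z = 0). A flat backrest 21 mm thick, 545 mm tall, spans the full seat width and rises from the seat top along its +y edge, rear face flush with the rear of the seat.


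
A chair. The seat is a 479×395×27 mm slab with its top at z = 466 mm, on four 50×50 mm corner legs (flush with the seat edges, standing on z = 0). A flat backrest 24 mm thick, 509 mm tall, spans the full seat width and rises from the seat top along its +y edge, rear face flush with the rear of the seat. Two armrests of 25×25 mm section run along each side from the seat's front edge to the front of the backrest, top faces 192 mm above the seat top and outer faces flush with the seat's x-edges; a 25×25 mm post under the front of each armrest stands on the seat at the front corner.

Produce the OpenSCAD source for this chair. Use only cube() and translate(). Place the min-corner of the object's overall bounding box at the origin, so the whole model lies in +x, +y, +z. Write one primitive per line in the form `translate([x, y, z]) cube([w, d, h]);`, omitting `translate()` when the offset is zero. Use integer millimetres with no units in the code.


translate([0, 0, 439]) cube([479, 395, 27]);
cube([50, 50, 439]);
translate([429, 0, 0]) cube([50, 50, 439]);
translate([0, 345, 0]) cube([50, 50, 439]);
translate([429, 345, 0]) cube([50, 50, 439]);
translate([0, 371, 466]) cube([479, 24, 509]);
translate([0, 0, 633]) cube([25, 371, 25]);
translate([454, 0, 633]) cube([25, 371, 25]);
translate([0, 0, 466]) cube([25, 25, 167]);
translate([454, 0, 466]) cube([25, 25, 167]);


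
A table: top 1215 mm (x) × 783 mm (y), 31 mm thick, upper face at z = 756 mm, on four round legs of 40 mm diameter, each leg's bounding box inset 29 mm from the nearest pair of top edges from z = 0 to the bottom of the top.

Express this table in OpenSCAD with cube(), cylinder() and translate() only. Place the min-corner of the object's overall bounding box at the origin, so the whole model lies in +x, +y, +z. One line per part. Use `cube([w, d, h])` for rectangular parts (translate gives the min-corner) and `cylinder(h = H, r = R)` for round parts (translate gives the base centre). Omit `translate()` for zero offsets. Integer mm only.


translate([0, 0, 725]) cube([1215, 783, 31]);
translate([49, 49, 0]) cylinder(h = 725, r = 20);
translate([1166, 49, 0]) cylinder(h = 725, r = 20);
translate([49, 734, 0]) cylinder(h = 725, r = 20);
translate([1166, 734, 0]) cylinder(h = 725, r = 20);


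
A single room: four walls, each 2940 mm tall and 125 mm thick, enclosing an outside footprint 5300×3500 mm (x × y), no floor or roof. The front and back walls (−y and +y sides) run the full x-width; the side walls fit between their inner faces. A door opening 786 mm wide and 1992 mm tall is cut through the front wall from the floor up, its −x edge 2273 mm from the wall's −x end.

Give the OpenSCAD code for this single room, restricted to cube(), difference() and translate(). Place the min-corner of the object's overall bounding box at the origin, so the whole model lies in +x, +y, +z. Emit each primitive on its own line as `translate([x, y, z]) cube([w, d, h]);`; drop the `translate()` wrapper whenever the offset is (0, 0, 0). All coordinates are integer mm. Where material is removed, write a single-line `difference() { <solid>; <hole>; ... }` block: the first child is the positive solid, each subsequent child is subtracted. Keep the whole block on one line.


difference() { cube([5300, 125, 2940]); translate([2273, 0, 0]) cube([786, 125, 1992]); }
translate([0, 3375, 0]) cube([5300, 125, 2940]);
translate([0, 125, 0]) cube([125, 3250, 2940]);
translate([5175, 125, 0]) cube([125, 3250, 2940]);


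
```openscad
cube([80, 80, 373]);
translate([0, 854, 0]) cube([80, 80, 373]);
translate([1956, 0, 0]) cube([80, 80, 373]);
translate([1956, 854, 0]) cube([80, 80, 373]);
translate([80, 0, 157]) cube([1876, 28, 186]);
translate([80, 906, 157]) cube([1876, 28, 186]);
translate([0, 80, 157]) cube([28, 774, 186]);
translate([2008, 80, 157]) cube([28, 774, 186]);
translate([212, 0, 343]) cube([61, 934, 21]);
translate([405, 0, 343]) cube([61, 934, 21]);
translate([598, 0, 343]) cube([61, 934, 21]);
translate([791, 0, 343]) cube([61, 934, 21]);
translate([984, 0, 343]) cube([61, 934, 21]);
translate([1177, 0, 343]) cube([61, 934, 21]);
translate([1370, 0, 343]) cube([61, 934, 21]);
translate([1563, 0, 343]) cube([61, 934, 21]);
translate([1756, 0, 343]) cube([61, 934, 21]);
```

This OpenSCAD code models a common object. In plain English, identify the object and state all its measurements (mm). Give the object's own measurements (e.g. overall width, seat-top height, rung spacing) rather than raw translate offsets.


A bed frame 2036 mm long (x) by 934 mm wide (y). Four 80×80 mm corner posts, 373 mm tall, at the corners of the footprint. Four rails of 28 mm thickness and 186 mm height run between adjacent posts with their undersides at z = 157 mm, their outer faces flush with the outside of the frame (the two x-running rails run between the posts' inner faces; the two y-running rails run between the posts' inner faces). 9 slats, each 61 mm wide (x) and 21 mm thick, lie across the top of the two x-running rails, running the full 934 mm width of the frame in y; along x they sit between the end posts with a 132 mm gap after the −x posts and between neighbouring slats, leaving 139 mm before the +x posts.


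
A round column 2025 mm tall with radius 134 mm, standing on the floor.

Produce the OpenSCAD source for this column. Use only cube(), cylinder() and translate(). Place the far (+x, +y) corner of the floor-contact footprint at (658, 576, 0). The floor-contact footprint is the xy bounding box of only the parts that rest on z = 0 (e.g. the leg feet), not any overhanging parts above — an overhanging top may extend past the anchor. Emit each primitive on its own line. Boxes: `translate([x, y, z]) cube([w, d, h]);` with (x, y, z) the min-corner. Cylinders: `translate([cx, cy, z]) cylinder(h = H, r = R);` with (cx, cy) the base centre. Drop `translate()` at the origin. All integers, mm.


translate([524, 442, 0]) cylinder(h = 2025, r = 134);


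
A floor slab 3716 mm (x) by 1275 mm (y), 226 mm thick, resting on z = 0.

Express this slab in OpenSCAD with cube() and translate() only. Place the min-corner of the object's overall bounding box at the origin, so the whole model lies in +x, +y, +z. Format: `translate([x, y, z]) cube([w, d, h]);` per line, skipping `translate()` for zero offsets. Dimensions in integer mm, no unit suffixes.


cube([3716, 1275, 226]);


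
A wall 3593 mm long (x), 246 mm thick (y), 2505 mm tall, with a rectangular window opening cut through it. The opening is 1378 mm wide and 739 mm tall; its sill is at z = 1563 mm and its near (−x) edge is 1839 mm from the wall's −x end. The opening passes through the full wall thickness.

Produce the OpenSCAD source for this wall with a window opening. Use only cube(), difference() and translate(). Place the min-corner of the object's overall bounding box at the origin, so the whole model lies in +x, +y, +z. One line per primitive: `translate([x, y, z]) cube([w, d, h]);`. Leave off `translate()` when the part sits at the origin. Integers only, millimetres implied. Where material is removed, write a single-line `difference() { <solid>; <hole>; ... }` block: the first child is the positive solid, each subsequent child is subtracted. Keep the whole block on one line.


difference() { cube([3593, 246, 2505]); translate([1839, 0, 1563]) cube([1378, 246, 739]); }


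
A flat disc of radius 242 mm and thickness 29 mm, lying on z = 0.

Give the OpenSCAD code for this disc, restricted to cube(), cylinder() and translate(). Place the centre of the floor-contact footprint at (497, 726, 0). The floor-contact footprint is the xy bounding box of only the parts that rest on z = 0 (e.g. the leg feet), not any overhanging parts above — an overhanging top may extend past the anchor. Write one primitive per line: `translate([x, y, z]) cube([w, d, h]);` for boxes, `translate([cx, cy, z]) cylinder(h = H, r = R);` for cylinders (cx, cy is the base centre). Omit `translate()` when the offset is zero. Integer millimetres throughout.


translate([497, 726, 0]) cylinder(h = 29, r = 242);


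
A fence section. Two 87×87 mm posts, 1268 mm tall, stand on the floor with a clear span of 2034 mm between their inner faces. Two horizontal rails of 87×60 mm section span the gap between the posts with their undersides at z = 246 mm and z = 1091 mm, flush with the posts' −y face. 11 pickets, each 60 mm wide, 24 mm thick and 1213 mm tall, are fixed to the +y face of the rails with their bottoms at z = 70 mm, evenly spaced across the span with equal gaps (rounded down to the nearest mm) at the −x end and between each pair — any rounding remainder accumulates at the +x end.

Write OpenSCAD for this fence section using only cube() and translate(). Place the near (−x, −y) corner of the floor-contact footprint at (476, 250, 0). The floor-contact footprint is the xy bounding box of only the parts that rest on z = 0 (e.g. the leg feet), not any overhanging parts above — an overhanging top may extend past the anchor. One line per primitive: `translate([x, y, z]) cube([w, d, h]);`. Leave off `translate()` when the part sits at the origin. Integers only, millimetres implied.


translate([476, 250, 0]) cube([87, 87, 1268]);
translate([2597, 250, 0]) cube([87, 87, 1268]);
translate([563, 250, 246]) cube([2034, 87, 60]);
translate([563, 250, 1091]) cube([2034, 87, 60]);
translate([677, 337, 70]) cube([60, 24, 1213]);
translate([851, 337, 70]) cube([60, 24, 1213]);
translate([1025, 337, 70]) cube([60, 24, 1213]);
translate([1199, 337, 70]) cube([60, 24, 1213]);
translate([1373, 337, 70]) cube([60, 24, 1213]);
translate([1547, 337, 70]) cube([60, 24, 1213]);
translate([1721, 337, 70]) cube([60, 24, 1213]);
translate([1895, 337, 70]) cube([60, 24, 1213]);
translate([2069, 337, 70]) cube([60, 24, 1213]);
translate([2243, 337, 70]) cube([60, 24, 1213]);
translate([2417, 337, 70]) cube([60, 24, 1213]);


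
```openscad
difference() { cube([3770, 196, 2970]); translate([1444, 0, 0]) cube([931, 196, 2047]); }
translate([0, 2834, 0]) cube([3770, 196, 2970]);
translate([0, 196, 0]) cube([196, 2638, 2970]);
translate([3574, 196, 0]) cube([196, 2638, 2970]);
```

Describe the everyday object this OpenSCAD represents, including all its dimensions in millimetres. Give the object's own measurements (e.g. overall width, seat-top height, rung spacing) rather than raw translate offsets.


A single room: four walls, each 2970 mm tall and 196 mm thick, enclosing an outside footprint 3770×3030 mm (x × y), no floor or roof. The front and back walls (−y and +y sides) run the full x-width; the side walls fit between their inner faces. A door opening 931 mm wide and 2047 mm tall is cut through the front wall from the floor up, its −x edge 1444 mm from the wall's −x end.


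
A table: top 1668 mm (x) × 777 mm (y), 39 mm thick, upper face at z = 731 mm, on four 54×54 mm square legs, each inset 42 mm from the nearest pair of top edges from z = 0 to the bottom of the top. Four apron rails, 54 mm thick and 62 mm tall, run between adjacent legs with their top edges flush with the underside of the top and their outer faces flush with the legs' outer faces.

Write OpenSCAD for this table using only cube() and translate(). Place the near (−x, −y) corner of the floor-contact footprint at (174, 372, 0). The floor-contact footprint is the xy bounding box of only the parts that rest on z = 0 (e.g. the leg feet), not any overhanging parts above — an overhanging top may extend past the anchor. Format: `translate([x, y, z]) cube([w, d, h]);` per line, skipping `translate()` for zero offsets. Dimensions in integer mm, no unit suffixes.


translate([132, 330, 692]) cube([1668, 777, 39]);
translate([174, 372, 0]) cube([54, 54, 692]);
translate([1704, 372, 0]) cube([54, 54, 692]);
translate([174, 1011, 0]) cube([54, 54, 692]);
translate([1704, 1011, 0]) cube([54, 54, 692]);
translate([228, 372, 630]) cube([1476, 54, 62]);
translate([228, 1011, 630]) cube([1476, 54, 62]);
translate([174, 426, 630]) cube([54, 585, 62]);
translate([1704, 426, 630]) cube([54, 585, 62]);
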